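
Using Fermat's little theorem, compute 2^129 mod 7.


Fermat's little theorem: if p is prime and gcd(a,p)=1, then a^(p-1) ≡ 1 (mod p)
p = 7 is prime, gcd(2,7) = 1
Reduce exponent: 129 mod 6 = 3
So 2^129 ≡ 2^3 (mod 7)
2^3 mod 7 = 1

2^129 ≡ 1 (mod 7)


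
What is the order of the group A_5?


|A_n| = n!/2 (even permutations)
|A_5| = 5!/2 = 120/2 = 60

|A_5| = 60


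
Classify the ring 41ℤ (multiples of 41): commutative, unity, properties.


41ℤ is a commutative ring under +,× but has no multiplicative identity (1 ∉ 41ℤ); it has no zero divisors, but without unity it is not an integral domain
Commutative: Yes
Integral domain: No
Has unity: No

41ℤ (multiples of 41): Commutative=Yes, Unity=No


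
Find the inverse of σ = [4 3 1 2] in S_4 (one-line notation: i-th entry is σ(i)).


To find σ⁻¹, swap domain and range:
σ(1) = 4 → σ⁻¹(4) = 1
σ(2) = 3 → σ⁻¹(3) = 2
σ(3) = 1 → σ⁻¹(1) = 3
σ(4) = 2 → σ⁻¹(2) = 4

σ⁻¹ = [3 4 2 1]


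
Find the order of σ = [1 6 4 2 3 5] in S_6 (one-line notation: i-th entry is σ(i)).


Cycle decomposition: (2 6 5 3 4)
Cycle lengths: 5
Order = lcm(5) = 5

ord(σ) = 5


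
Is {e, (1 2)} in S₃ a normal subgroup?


H = {e, (1 2)} in S₃
(1 3)(1 2)(1 3)⁻¹ = (2 3) ∉ {e, (1 2)}, so it is not normal

No, not a normal subgroup


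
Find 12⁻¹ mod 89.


Use the extended Euclidean algorithm to write 1 = 12·s + 89·t; then s mod 89 is the inverse.
Euclidean algorithm:
  12 = 0·89 + 12
  89 = 7·12 + 5
  12 = 2·5 + 2
  5 = 2·2 + 1
  2 = 2·1 + 0
gcd(12,89) = 1
Back-substitution gives: 12·(-37) + 89·(5) = 1
So 12⁻¹ ≡ -37 ≡ 52 (mod 89)
Check: 12 × 52 = 624 ≡ 1 (mod 89) ✓

12⁻¹ ≡ 52 (mod 89)


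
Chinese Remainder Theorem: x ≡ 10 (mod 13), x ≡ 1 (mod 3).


m₁ = 13, m₂ = 3, gcd = 1, so CRT applies. M = m₁·m₂ = 39
Let M₁ = M/m₁ = 3, M₂ = M/m₂ = 13
Find y₁ ≡ M₁⁻¹ (mod m₁): 3⁻¹ ≡ 9 (mod 13)
Find y₂ ≡ M₂⁻¹ (mod m₂): 13⁻¹ ≡ 1 (mod 3)
x = a₁·M₁·y₁ + a₂·M₂·y₂ = 10·3·9 + 1·13·1 = 283
Reduce mod 39: x ≡ 10
Check: 10 mod 13 = 10 ✓, 10 mod 3 = 1 ✓

x ≡ 10 (mod 39)


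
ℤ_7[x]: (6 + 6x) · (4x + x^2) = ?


Expand and collect like terms; reduce coefficients mod 7:
x^0: 6·0 = 0 ≡ 0 (mod 7)
x^1: 6·4 + 6·0 = 24 ≡ 3 (mod 7)
x^2: 6·1 + 6·4 = 30 ≡ 2 (mod 7)
x^3: 6·1 = 6 ≡ 6 (mod 7)
Result: 3x + 2x^2 + 6x^3

f · g = 3x + 2x^2 + 6x^3


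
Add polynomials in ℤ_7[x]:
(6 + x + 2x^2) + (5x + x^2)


Add coefficients mod 7:
x^0: 6 + 0 = 6 (mod 7)
x^1: 1 + 5 = 6 (mod 7)
x^2: 2 + 1 = 3 (mod 7)
Result: 6 + 6x + 3x^2

f + g = 6 + 6x + 3x^2


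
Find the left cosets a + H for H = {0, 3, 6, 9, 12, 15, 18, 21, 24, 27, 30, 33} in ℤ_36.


H = {0, 3, 6, 9, 12, 15, 18, 21, 24, 27, 30, 33}, |H| = 12
Number of cosets = |G|/|H| = 36/12 = 3
0 + H = {0, 3, 6, 9, 12, 15, 18, 21, 24, 27, 30, 33}
1 + H = {1, 4, 7, 10, 13, 16, 19, 22, 25, 28, 31, 34}
2 + H = {2, 5, 8, 11, 14, 17, 20, 23, 26, 29, 32, 35}

Cosets: 0+H={0,3,6,9,12,15,18,21,24,27,30,33}; 1+H={1,4,7,10,13,16,19,22,25,28,31,34}; 2+H={2,5,8,11,14,17,20,23,26,29,32,35}


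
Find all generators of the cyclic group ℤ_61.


g generates ℤ_n iff gcd(g,n) = 1
Prime factors of 61: 61
Generators are g ∈ {1,...,60} not divisible by any of these primes.
Generators: {1, 2, 3, 4, 5, 6, 7, 8, 9, 10, 11, 12, 13, 14, 15, 16, 17, 18, 19, 20, 21, 22, 23, 24, 25, 26, 27, 28, 29, 30, 31, 32, 33, 34, 35, 36, 37, 38, 39, 40, 41, 42, 43, 44, 45, 46, 47, 48, 49, 50, 51, 52, 53, 54, 55, 56, 57, 58, 59, 60}
Number of generators = φ(61) = 60

Generators of ℤ_61 = {1, 2, 3, 4, 5, 6, 7, 8, 9, 10, 11, 12, 13, 14, 15, 16, 17, 18, 19, 20, 21, 22, 23, 24, 25, 26, 27, 28, 29, 30, 31, 32, 33, 34, 35, 36, 37, 38, 39, 40, 41, 42, 43, 44, 45, 46, 47, 48, 49, 50, 51, 52, 53, 54, 55, 56, 57, 58, 59, 60}


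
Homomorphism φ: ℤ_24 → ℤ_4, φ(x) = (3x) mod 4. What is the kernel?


Kernel = preimage of identity
ker(φ) = {x ∈ ℤ_24 : 3x ≡ 0 (mod 4)}. Since 4 | 24, φ is well-defined. The kernel is the cyclic subgroup ⟨4⟩ of ℤ_24 (order 6), i.e. {0, 4, 8, 12, 16, 20}

ker(φ) = {0, 4, 8, 12, 16, 20}


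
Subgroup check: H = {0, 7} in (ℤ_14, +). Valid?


Subgroup test for H = {0, 7} in (ℤ_14, +):
(1) 0 ∈ H? Yes
(2) Closure: for all a,b ∈ H, (a+b) mod 14 ∈ H? Yes
(3) Inverses: for all a ∈ H, -a mod 14 ∈ H? Yes

Yes, H is a subgroup of ℤ_14


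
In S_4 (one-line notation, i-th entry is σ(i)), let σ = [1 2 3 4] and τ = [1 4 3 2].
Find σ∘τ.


σ∘τ: apply τ first, then σ
1 →τ 1 →σ 1
2 →τ 4 →σ 4
3 →τ 3 →σ 3
4 →τ 2 →σ 2

σ∘τ = [1 4 3 2]


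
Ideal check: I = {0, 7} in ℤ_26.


Check ideal conditions for I = {0, 7} in ℤ_26:
(1) I is an additive subgroup? No
(2) For r ∈ ℤ_26 and a ∈ I: r·a ∈ I? No  [counterexample: r=2, a=7, r·a mod 26 = 14 ∉ I]

No, I is not an ideal of ℤ_26


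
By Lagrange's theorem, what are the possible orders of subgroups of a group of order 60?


Lagrange's theorem: |H| divides |G|
|G| = 60
Divisors of 60: 1, 2, 3, 4, 5, 6, 10, 12, 15, 20, 30, 60

Possible subgroup orders: {1, 2, 3, 4, 5, 6, 10, 12, 15, 20, 30, 60}


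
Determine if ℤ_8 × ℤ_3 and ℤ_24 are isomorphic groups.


Comparing ℤ_8 × ℤ_3 and ℤ_24:
gcd(8,3) = 1, so ℤ_8 × ℤ_3 ≅ ℤ_24 (CRT)

Yes, ℤ_8 × ℤ_3 ≅ ℤ_24


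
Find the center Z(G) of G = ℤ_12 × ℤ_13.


Z(G) = {g ∈ G | gx = xg for all x ∈ G}
Direct product of abelian groups is abelian, so Z(G) = G

Z(ℤ_12 × ℤ_13) = ℤ_12 × ℤ_13


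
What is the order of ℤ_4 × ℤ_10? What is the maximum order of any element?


|ℤ_4 × ℤ_10| = 4 × 10 = 40
Max element order = lcm(4,10) = 20
Cyclic? No (gcd=2)

|ℤ_4×ℤ_10| = 40, max element order = 20


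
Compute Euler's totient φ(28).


φ(n) = count of k ∈ {1,...,n} with gcd(k,n)=1
Coprimes to 28: {1, 3, 5, 9, 11, 13, 15, 17, 19, 23, 25, 27}
Count: 12

φ(28) = 12


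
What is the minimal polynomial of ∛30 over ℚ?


∛30 satisfies x³ - 30 = 0, irreducible over ℚ (no rational root; 30 is not a perfect cube)

Minimal polynomial: x³ - 30


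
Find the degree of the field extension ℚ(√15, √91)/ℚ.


[ℚ(√15,√91):ℚ] = [ℚ(√15,√91):ℚ(√15)]·[ℚ(√15):ℚ] = 2·2 = 4

[ℚ(√15, √91)/ℚ] = 4


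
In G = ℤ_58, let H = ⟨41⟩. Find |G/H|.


|⟨41⟩| = n / gcd(41, 58) = 58 / 1 = 58
H is normal (ℤ_58 is abelian).
|G/H| = |G| / |H| = 58 / 58 = 1

|G/H| = 1


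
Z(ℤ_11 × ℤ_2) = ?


Z(G) = {g ∈ G | gx = xg for all x ∈ G}
Direct product of abelian groups is abelian, so Z(G) = G

Z(ℤ_11 × ℤ_2) = ℤ_11 × ℤ_2


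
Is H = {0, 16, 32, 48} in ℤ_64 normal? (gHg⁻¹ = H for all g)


H = {0, 16, 32, 48} in ℤ_64
ℤ_64 is abelian; every subgroup of an abelian group is normal

Yes, normal subgroup


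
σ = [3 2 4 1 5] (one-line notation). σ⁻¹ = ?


To find σ⁻¹, swap domain and range:
σ(1) = 3 → σ⁻¹(3) = 1
σ(2) = 2 → σ⁻¹(2) = 2
σ(3) = 4 → σ⁻¹(4) = 3
σ(4) = 1 → σ⁻¹(1) = 4
σ(5) = 5 → σ⁻¹(5) = 5

σ⁻¹ = [4 2 1 3 5]


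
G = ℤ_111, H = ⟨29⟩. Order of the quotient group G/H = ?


|⟨29⟩| = n / gcd(29, 111) = 111 / 1 = 111
H is normal (ℤ_111 is abelian).
|G/H| = |G| / |H| = 111 / 111 = 1

|G/H| = 1


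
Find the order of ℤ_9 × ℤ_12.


|A × B| = |A| · |B|
|ℤ_9 × ℤ_12| = 9 × 12 = 108

|ℤ_9 × ℤ_12| = 108


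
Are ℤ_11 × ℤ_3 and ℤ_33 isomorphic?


Comparing ℤ_11 × ℤ_3 and ℤ_33:
gcd(11,3) = 1, so ℤ_11 × ℤ_3 ≅ ℤ_33 (CRT)

Yes, ℤ_11 × ℤ_3 ≅ ℤ_33


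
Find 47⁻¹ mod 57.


Use the extended Euclidean algorithm to write 1 = 47·s + 57·t; then s mod 57 is the inverse.
Euclidean algorithm:
  47 = 0·57 + 47
  57 = 1·47 + 10
  47 = 4·10 + 7
  10 = 1·7 + 3
  7 = 2·3 + 1
  3 = 3·1 + 0
gcd(47,57) = 1
Back-substitution gives: 47·(17) + 57·(-14) = 1
So 47⁻¹ ≡ 17 ≡ 17 (mod 57)
Check: 47 × 17 = 799 ≡ 1 (mod 57) ✓

47⁻¹ ≡ 17 (mod 57)


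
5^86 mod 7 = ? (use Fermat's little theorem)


Fermat's little theorem: if p is prime and gcd(a,p)=1, then a^(p-1) ≡ 1 (mod p)
p = 7 is prime, gcd(5,7) = 1
Reduce exponent: 86 mod 6 = 2
So 5^86 ≡ 5^2 (mod 7)
5^2 mod 7 = 4

5^86 ≡ 4 (mod 7)


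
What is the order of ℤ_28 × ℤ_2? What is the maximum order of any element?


|ℤ_28 × ℤ_2| = 28 × 2 = 56
Max element order = lcm(28,2) = 28
Cyclic? No (gcd=2)

|ℤ_28×ℤ_2| = 56, max element order = 28


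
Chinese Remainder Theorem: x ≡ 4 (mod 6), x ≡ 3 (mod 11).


m₁ = 6, m₂ = 11, gcd = 1, so CRT applies. M = m₁·m₂ = 66
Let M₁ = M/m₁ = 11, M₂ = M/m₂ = 6
Find y₁ ≡ M₁⁻¹ (mod m₁): 11⁻¹ ≡ 5 (mod 6)
Find y₂ ≡ M₂⁻¹ (mod m₂): 6⁻¹ ≡ 2 (mod 11)
x = a₁·M₁·y₁ + a₂·M₂·y₂ = 4·11·5 + 3·6·2 = 256
Reduce mod 66: x ≡ 58
Check: 58 mod 6 = 4 ✓, 58 mod 11 = 3 ✓

x ≡ 58 (mod 66)


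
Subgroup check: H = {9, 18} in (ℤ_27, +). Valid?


Subgroup test for H = {9, 18} in (ℤ_27, +):
(1) 0 ∈ H? No
(2) Closure: for all a,b ∈ H, (a+b) mod 27 ∈ H? No  [counterexample: 9 + 18 = 0 ∉ H]
(3) Inverses: for all a ∈ H, -a mod 27 ∈ H? Yes

No, H is not a subgroup of ℤ_27


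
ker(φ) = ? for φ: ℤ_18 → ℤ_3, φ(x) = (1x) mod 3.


Kernel = preimage of identity
ker(φ) = {x ∈ ℤ_18 : 1x ≡ 0 (mod 3)}. Since 3 | 18, φ is well-defined. The kernel is the cyclic subgroup ⟨3⟩ of ℤ_18 (order 6), i.e. {0, 3, 6, 9, 12, 15}

ker(φ) = {0, 3, 6, 9, 12, 15}


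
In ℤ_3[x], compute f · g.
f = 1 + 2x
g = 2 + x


Expand and collect like terms; reduce coefficients mod 3:
x^0: 1·2 = 2 ≡ 2 (mod 3)
x^1: 1·1 + 2·2 = 5 ≡ 2 (mod 3)
x^2: 2·1 = 2 ≡ 2 (mod 3)
Result: 2 + 2x + 2x^2

f · g = 2 + 2x + 2x^2


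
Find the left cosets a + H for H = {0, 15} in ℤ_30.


H = {0, 15}, |H| = 2
Number of cosets = |G|/|H| = 30/2 = 15
0 + H = {0, 15}
1 + H = {1, 16}
2 + H = {2, 17}
3 + H = {3, 18}
4 + H = {4, 19}
5 + H = {5, 20}
6 + H = {6, 21}
7 + H = {7, 22}
8 + H = {8, 23}
9 + H = {9, 24}
10 + H = {10, 25}
11 + H = {11, 26}
12 + H = {12, 27}
13 + H = {13, 28}
14 + H = {14, 29}

Cosets: 0+H={0,15}; 1+H={1,16}; 2+H={2,17}; 3+H={3,18}; 4+H={4,19}; 5+H={5,20}; 6+H={6,21}; 7+H={7,22}; 8+H={8,23}; 9+H={9,24}; 10+H={10,25}; 11+H={11,26}; 12+H={12,27}; 13+H={13,28}; 14+H={14,29}


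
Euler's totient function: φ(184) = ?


Factor n: 184 = 2^3 × 23
φ(n) = n · ∏(1 - 1/p) over distinct primes p | n
φ(184) = 184 · (1 - 1/2) · (1 - 1/23) = 88

φ(184) = 88


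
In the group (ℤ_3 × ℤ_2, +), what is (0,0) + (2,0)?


Operation: componentwise addition mod (3, 2)
(0,0) + (2,0) = ((a₁+b₁) mod 3, (a₂+b₂) mod 2) with a = (0,0), b = (2,0)

(0,0) + (2,0) = (2,0)


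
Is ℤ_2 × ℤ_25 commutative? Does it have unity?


Direct product ring; commutative with unity (1,1); but (1,0)·(0,1) = (0,0) gives zero divisors, so not an integral domain
Commutative: Yes
Integral domain: No
Has unity: Yes

ℤ_2 × ℤ_25: Commutative=Yes, Unity=Yes


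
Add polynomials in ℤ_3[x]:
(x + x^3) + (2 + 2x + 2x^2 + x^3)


Add coefficients mod 3:
x^0: 0 + 2 = 2 (mod 3)
x^1: 1 + 2 = 0 (mod 3)
x^2: 0 + 2 = 2 (mod 3)
x^3: 1 + 1 = 2 (mod 3)
Result: 2 + 2x^2 + 2x^3

f + g = 2 + 2x^2 + 2x^3


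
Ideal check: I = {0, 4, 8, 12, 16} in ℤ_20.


Check ideal conditions for I = {0, 4, 8, 12, 16} in ℤ_20:
(1) I is an additive subgroup? Yes
(2) For r ∈ ℤ_20 and a ∈ I: r·a ∈ I? Yes

Yes, I is an ideal of ℤ_20


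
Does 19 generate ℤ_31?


g generates ℤ_n iff gcd(g, n) = 1
gcd(19, 31) = 1
Since gcd = 1, 19 is a generator.

Yes, 19 generates ℤ_31


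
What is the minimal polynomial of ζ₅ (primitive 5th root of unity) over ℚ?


ζ₅ is a root of Φ₅(x) = x⁴ + x³ + x² + x + 1, irreducible over ℚ

Minimal polynomial: x⁴ + x³ + x² + x + 1


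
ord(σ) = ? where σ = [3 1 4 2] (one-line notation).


Cycle decomposition: (1 3 4 2)
Cycle lengths: 4
Order = lcm(4) = 4

ord(σ) = 4


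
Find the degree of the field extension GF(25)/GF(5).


GF(25) = GF(5^2), so the extension degree is 2

[GF(25)/GF(5)] = 2


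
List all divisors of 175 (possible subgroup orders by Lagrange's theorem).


Lagrange's theorem: |H| divides |G|
|G| = 175
Divisors of 175: 1, 5, 7, 25, 35, 175

Possible subgroup orders: {1, 5, 7, 25, 35, 175}


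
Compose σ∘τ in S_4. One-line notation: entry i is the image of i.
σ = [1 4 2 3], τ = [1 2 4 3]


σ∘τ: apply τ first, then σ
1 →τ 1 →σ 1
2 →τ 2 →σ 4
3 →τ 4 →σ 3
4 →τ 3 →σ 2

σ∘τ = [1 4 3 2]


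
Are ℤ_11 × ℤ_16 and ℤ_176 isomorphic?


Comparing ℤ_11 × ℤ_16 and ℤ_176:
gcd(11,16) = 1, so ℤ_11 × ℤ_16 ≅ ℤ_176 (CRT)

Yes, ℤ_11 × ℤ_16 ≅ ℤ_176


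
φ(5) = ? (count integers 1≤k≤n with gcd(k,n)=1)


φ(n) = count of k ∈ {1,...,n} with gcd(k,n)=1
Coprimes to 5: {1, 2, 3, 4}
Count: 4

φ(5) = 4


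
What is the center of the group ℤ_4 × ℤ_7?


Z(G) = {g ∈ G | gx = xg for all x ∈ G}
Direct product of abelian groups is abelian, so Z(G) = G

Z(ℤ_4 × ℤ_7) = ℤ_4 × ℤ_7


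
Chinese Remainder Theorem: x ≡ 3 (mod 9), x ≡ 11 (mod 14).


m₁ = 9, m₂ = 14, gcd = 1, so CRT applies. M = m₁·m₂ = 126
Let M₁ = M/m₁ = 14, M₂ = M/m₂ = 9
Find y₁ ≡ M₁⁻¹ (mod m₁): 14⁻¹ ≡ 2 (mod 9)
Find y₂ ≡ M₂⁻¹ (mod m₂): 9⁻¹ ≡ 11 (mod 14)
x = a₁·M₁·y₁ + a₂·M₂·y₂ = 3·14·2 + 11·9·11 = 1173
Reduce mod 126: x ≡ 39
Check: 39 mod 9 = 3 ✓, 39 mod 14 = 11 ✓

x ≡ 39 (mod 126)


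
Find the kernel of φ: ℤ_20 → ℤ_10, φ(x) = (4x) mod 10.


Kernel = preimage of identity
ker(φ) = {x ∈ ℤ_20 : 4x ≡ 0 (mod 10)}. Since 10 | 20, φ is well-defined. The kernel is the cyclic subgroup ⟨5⟩ of ℤ_20 (order 4), i.e. {0, 5, 10, 15}

ker(φ) = {0, 5, 10, 15}


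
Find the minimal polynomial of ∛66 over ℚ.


∛66 satisfies x³ - 66 = 0, irreducible over ℚ (no rational root; 66 is not a perfect cube)

Minimal polynomial: x³ - 66


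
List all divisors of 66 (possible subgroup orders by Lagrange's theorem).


Lagrange's theorem: |H| divides |G|
|G| = 66
Divisors of 66: 1, 2, 3, 6, 11, 22, 33, 66

Possible subgroup orders: {1, 2, 3, 6, 11, 22, 33, 66}


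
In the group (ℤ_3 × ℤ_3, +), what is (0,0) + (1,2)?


Operation: componentwise addition mod (3, 3)
(0,0) + (1,2) = ((a₁+b₁) mod 3, (a₂+b₂) mod 3) with a = (0,0), b = (1,2)

(0,0) + (1,2) = (1,2)


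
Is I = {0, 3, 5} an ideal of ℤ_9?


Check ideal conditions for I = {0, 3, 5} in ℤ_9:
(1) I is an additive subgroup? No
(2) For r ∈ ℤ_9 and a ∈ I: r·a ∈ I? No  [counterexample: r=2, a=3, r·a mod 9 = 6 ∉ I]

No, I is not an ideal of ℤ_9


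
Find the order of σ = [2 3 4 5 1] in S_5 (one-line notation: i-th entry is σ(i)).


Cycle decomposition: (1 2 3 4 5)
Cycle lengths: 5
Order = lcm(5) = 5

ord(σ) = 5


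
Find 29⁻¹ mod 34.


Use the extended Euclidean algorithm to write 1 = 29·s + 34·t; then s mod 34 is the inverse.
Euclidean algorithm:
  29 = 0·34 + 29
  34 = 1·29 + 5
  29 = 5·5 + 4
  5 = 1·4 + 1
  4 = 4·1 + 0
gcd(29,34) = 1
Back-substitution gives: 29·(-7) + 34·(6) = 1
So 29⁻¹ ≡ -7 ≡ 27 (mod 34)
Check: 29 × 27 = 783 ≡ 1 (mod 34) ✓

29⁻¹ ≡ 27 (mod 34)


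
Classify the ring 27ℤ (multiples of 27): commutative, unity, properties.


27ℤ is a commutative ring under +,× but has no multiplicative identity (1 ∉ 27ℤ); it has no zero divisors, but without unity it is not an integral domain
Commutative: Yes
Integral domain: No
Has unity: No

27ℤ (multiples of 27): Commutative=Yes, Unity=No


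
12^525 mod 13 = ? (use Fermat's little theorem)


Fermat's little theorem: if p is prime and gcd(a,p)=1, then a^(p-1) ≡ 1 (mod p)
p = 13 is prime, gcd(12,13) = 1
Reduce exponent: 525 mod 12 = 9
So 12^525 ≡ 12^9 (mod 13)
12^9 mod 13 = 12

12^525 ≡ 12 (mod 13)


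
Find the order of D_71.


|D_n| = 2n (n rotations and n reflections)
|D_71| = 2×71 = 142

|D_71| = 142


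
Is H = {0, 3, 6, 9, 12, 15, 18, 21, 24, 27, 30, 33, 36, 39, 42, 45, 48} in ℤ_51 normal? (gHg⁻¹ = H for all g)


H = {0, 3, 6, 9, 12, 15, 18, 21, 24, 27, 30, 33, 36, 39, 42, 45, 48} in ℤ_51
ℤ_51 is abelian; every subgroup of an abelian group is normal

Yes, normal subgroup


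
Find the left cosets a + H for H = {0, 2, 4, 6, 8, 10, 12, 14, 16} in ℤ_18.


H = {0, 2, 4, 6, 8, 10, 12, 14, 16}, |H| = 9
Number of cosets = |G|/|H| = 18/9 = 2
0 + H = {0, 2, 4, 6, 8, 10, 12, 14, 16}
1 + H = {1, 3, 5, 7, 9, 11, 13, 15, 17}

Cosets: 0+H={0,2,4,6,8,10,12,14,16}; 1+H={1,3,5,7,9,11,13,15,17}


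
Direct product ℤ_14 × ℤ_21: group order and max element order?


|ℤ_14 × ℤ_21| = 14 × 21 = 294
Max element order = lcm(14,21) = 42
Cyclic? No (gcd=7)

|ℤ_14×ℤ_21| = 294, max element order = 42


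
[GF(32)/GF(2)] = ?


GF(32) = GF(2^5), so the extension degree is 5

[GF(32)/GF(2)] = 5


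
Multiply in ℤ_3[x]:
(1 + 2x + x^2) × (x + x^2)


Expand and collect like terms; reduce coefficients mod 3:
x^0: 1·0 = 0 ≡ 0 (mod 3)
x^1: 1·1 + 2·0 = 1 ≡ 1 (mod 3)
x^2: 1·1 + 2·1 + 1·0 = 3 ≡ 0 (mod 3)
x^3: 2·1 + 1·1 = 3 ≡ 0 (mod 3)
x^4: 1·1 = 1 ≡ 1 (mod 3)
Result: x + x^4

f · g = x + x^4


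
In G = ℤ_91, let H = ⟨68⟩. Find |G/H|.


|⟨68⟩| = n / gcd(68, 91) = 91 / 1 = 91
H is normal (ℤ_91 is abelian).
|G/H| = |G| / |H| = 91 / 91 = 1

|G/H| = 1


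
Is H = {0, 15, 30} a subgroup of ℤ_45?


Subgroup test for H = {0, 15, 30} in (ℤ_45, +):
(1) 0 ∈ H? Yes
(2) Closure: for all a,b ∈ H, (a+b) mod 45 ∈ H? Yes
(3) Inverses: for all a ∈ H, -a mod 45 ∈ H? Yes

Yes, H is a subgroup of ℤ_45


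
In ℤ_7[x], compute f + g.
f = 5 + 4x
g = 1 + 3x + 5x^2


Add coefficients mod 7:
x^0: 5 + 1 = 6 (mod 7)
x^1: 4 + 3 = 0 (mod 7)
x^2: 0 + 5 = 5 (mod 7)
Result: 6 + 5x^2

f + g = 6 + 5x^2


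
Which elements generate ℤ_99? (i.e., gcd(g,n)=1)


g generates ℤ_n iff gcd(g,n) = 1
Prime factors of 99: 3, 11
Generators are g ∈ {1,...,98} not divisible by any of these primes.
Generators: {1, 2, 4, 5, 7, 8, 10, 13, 14, 16, 17, 19, 20, 23, 25, 26, 28, 29, 31, 32, 34, 35, 37, 38, 40, 41, 43, 46, 47, 49, 50, 52, 53, 56, 58, 59, 61, 62, 64, 65, 67, 68, 70, 71, 73, 74, 76, 79, 80, 82, 83, 85, 86, 89, 91, 92, 94, 95, 97, 98}
Number of generators = φ(99) = 60

Generators of ℤ_99 = {1, 2, 4, 5, 7, 8, 10, 13, 14, 16, 17, 19, 20, 23, 25, 26, 28, 29, 31, 32, 34, 35, 37, 38, 40, 41, 43, 46, 47, 49, 50, 52, 53, 56, 58, 59, 61, 62, 64, 65, 67, 68, 70, 71, 73, 74, 76, 79, 80, 82, 83, 85, 86, 89, 91, 92, 94, 95, 97, 98}


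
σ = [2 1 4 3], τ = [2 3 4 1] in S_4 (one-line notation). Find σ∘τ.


σ∘τ: apply τ first, then σ
1 →τ 2 →σ 1
2 →τ 3 →σ 4
3 →τ 4 →σ 3
4 →τ 1 →σ 2

σ∘τ = [1 4 3 2]


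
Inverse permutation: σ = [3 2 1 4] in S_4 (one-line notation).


To find σ⁻¹, swap domain and range:
σ(1) = 3 → σ⁻¹(3) = 1
σ(2) = 2 → σ⁻¹(2) = 2
σ(3) = 1 → σ⁻¹(1) = 3
σ(4) = 4 → σ⁻¹(4) = 4

σ⁻¹ = [3 2 1 4]


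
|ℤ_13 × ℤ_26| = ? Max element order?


|ℤ_13 × ℤ_26| = 13 × 26 = 338
Max element order = lcm(13,26) = 26
Cyclic? No (gcd=13)

|ℤ_13×ℤ_26| = 338, max element order = 26


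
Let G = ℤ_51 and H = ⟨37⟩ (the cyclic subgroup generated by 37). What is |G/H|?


|⟨37⟩| = n / gcd(37, 51) = 51 / 1 = 51
H is normal (ℤ_51 is abelian).
|G/H| = |G| / |H| = 51 / 51 = 1

|G/H| = 1


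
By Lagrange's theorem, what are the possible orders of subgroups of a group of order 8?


Lagrange's theorem: |H| divides |G|
|G| = 8
Divisors of 8: 1, 2, 4, 8

Possible subgroup orders: {1, 2, 4, 8}


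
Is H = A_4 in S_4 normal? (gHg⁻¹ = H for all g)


H = A_4 in S_4
A_4 has index 2 in S_4, and every subgroup of index 2 is normal

Yes, normal subgroup


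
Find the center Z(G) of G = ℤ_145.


Z(G) = {g ∈ G | gx = xg for all x ∈ G}
ℤ_145 is abelian, so Z(G) = G

Z(ℤ_145) = ℤ_145


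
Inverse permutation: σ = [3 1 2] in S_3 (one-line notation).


To find σ⁻¹, swap domain and range:
σ(1) = 3 → σ⁻¹(3) = 1
σ(2) = 1 → σ⁻¹(1) = 2
σ(3) = 2 → σ⁻¹(2) = 3

σ⁻¹ = [2 3 1]


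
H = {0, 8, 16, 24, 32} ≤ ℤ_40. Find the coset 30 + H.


30 + H = {30 + h (mod 40) : h ∈ H}
30+0=30, 30+8=38, 30+16=6, 30+24=14, 30+32=22
30 + H = {6, 14, 22, 30, 38} = 6 + H

30 + H = {6, 14, 22, 30, 38}


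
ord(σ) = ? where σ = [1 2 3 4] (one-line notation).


Cycle decomposition: identity (all elements fixed)
Order = 1 (identity has order 1)

ord(σ) = 1


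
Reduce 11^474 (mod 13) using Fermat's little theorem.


Fermat's little theorem: if p is prime and gcd(a,p)=1, then a^(p-1) ≡ 1 (mod p)
p = 13 is prime, gcd(11,13) = 1
Reduce exponent: 474 mod 12 = 6
So 11^474 ≡ 11^6 (mod 13)
11^6 mod 13 = 12

11^474 ≡ 12 (mod 13)


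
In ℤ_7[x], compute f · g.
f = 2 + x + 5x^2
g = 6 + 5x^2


Expand and collect like terms; reduce coefficients mod 7:
x^0: 2·6 = 12 ≡ 5 (mod 7)
x^1: 2·0 + 1·6 = 6 ≡ 6 (mod 7)
x^2: 2·5 + 1·0 + 5·6 = 40 ≡ 5 (mod 7)
x^3: 1·5 + 5·0 = 5 ≡ 5 (mod 7)
x^4: 5·5 = 25 ≡ 4 (mod 7)
Result: 5 + 6x + 5x^2 + 5x^3 + 4x^4

f · g = 5 + 6x + 5x^2 + 5x^3 + 4x^4


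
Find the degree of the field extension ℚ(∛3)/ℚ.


∛3 has minimal polynomial x³ - 3 (irreducible over ℚ since 3 is not a perfect cube)

[ℚ(∛3)/ℚ] = 3


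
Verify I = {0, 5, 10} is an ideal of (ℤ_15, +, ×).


Check ideal conditions for I = {0, 5, 10} in ℤ_15:
(1) I is an additive subgroup? Yes
(2) For r ∈ ℤ_15 and a ∈ I: r·a ∈ I? Yes

Yes, I is an ideal of ℤ_15


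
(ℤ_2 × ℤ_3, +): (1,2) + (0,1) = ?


Operation: componentwise addition mod (2, 3)
(1,2) + (0,1) = ((a₁+b₁) mod 2, (a₂+b₂) mod 3) with a = (1,2), b = (0,1)

(1,2) + (0,1) = (1,0)


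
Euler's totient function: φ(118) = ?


Factor n: 118 = 2 × 59
φ(n) = n · ∏(1 - 1/p) over distinct primes p | n
φ(118) = 118 · (1 - 1/2) · (1 - 1/59) = 58

φ(118) = 58


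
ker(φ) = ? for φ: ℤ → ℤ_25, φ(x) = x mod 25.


Kernel = preimage of identity
ker(φ) = {x ∈ ℤ : x ≡ 0 (mod 25)} = 25ℤ = {0, ±25, ±50, ...}

ker(φ) = 25ℤ


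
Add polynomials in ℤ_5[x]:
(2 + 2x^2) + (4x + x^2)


Add coefficients mod 5:
x^0: 2 + 0 = 2 (mod 5)
x^1: 0 + 4 = 4 (mod 5)
x^2: 2 + 1 = 3 (mod 5)
Result: 2 + 4x + 3x^2

f + g = 2 + 4x + 3x^2


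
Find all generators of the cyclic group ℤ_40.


g generates ℤ_n iff gcd(g,n) = 1
Prime factors of 40: 2, 5
Generators are g ∈ {1,...,39} not divisible by any of these primes.
Generators: {1, 3, 7, 9, 11, 13, 17, 19, 21, 23, 27, 29, 31, 33, 37, 39}
Number of generators = φ(40) = 16

Generators of ℤ_40 = {1, 3, 7, 9, 11, 13, 17, 19, 21, 23, 27, 29, 31, 33, 37, 39}


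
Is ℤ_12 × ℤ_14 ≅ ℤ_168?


Comparing ℤ_12 × ℤ_14 and ℤ_168:
gcd(12,14) = 2 ≠ 1. Max element order in ℤ_12×ℤ_14 is lcm(12,14) = 84 < 168, so it has no element of order 168

No, ℤ_12 × ℤ_14 ≇ ℤ_168


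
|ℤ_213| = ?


ℤ_n has n elements.

|ℤ_213| = 213


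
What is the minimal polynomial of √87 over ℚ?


√87 satisfies x² - 87 = 0, irreducible over ℚ since 87 is squarefree

Minimal polynomial: x² - 87


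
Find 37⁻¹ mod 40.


Use the extended Euclidean algorithm to write 1 = 37·s + 40·t; then s mod 40 is the inverse.
Euclidean algorithm:
  37 = 0·40 + 37
  40 = 1·37 + 3
  37 = 12·3 + 1
  3 = 3·1 + 0
gcd(37,40) = 1
Back-substitution gives: 37·(13) + 40·(-12) = 1
So 37⁻¹ ≡ 13 ≡ 13 (mod 40)
Check: 37 × 13 = 481 ≡ 1 (mod 40) ✓

37⁻¹ ≡ 13 (mod 40)


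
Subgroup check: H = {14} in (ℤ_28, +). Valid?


Subgroup test for H = {14} in (ℤ_28, +):
(1) 0 ∈ H? No
(2) Closure: for all a,b ∈ H, (a+b) mod 28 ∈ H? No  [counterexample: 14 + 14 = 0 ∉ H]
(3) Inverses: for all a ∈ H, -a mod 28 ∈ H? Yes

No, H is not a subgroup of ℤ_28


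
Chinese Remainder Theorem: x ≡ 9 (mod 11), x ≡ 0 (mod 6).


m₁ = 11, m₂ = 6, gcd = 1, so CRT applies. M = m₁·m₂ = 66
Let M₁ = M/m₁ = 6, M₂ = M/m₂ = 11
Find y₁ ≡ M₁⁻¹ (mod m₁): 6⁻¹ ≡ 2 (mod 11)
Find y₂ ≡ M₂⁻¹ (mod m₂): 11⁻¹ ≡ 5 (mod 6)
x = a₁·M₁·y₁ + a₂·M₂·y₂ = 9·6·2 + 0·11·5 = 108
Reduce mod 66: x ≡ 42
Check: 42 mod 11 = 9 ✓, 42 mod 6 = 0 ✓

x ≡ 42 (mod 66)


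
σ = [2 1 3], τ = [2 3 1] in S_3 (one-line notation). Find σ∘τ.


σ∘τ: apply τ first, then σ
1 →τ 2 →σ 1
2 →τ 3 →σ 3
3 →τ 1 →σ 2

σ∘τ = [1 3 2]


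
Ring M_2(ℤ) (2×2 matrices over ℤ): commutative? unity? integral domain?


Matrix multiplication is non-commutative for n ≥ 2; the identity matrix I is the unity; singular matrices give zero divisors, so not an integral domain
Commutative: No
Integral domain: No
Has unity: Yes

M_2(ℤ) (2×2 matrices over ℤ): Commutative=No, Unity=Yes


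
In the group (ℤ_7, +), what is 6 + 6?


Operation: addition mod 7
6 + 6 = (a + b) mod 7 with a = 6, b = 6

6 + 6 = 5


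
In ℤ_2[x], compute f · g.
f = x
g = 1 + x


Expand and collect like terms; reduce coefficients mod 2:
x^0: 0·1 = 0 ≡ 0 (mod 2)
x^1: 0·1 + 1·1 = 1 ≡ 1 (mod 2)
x^2: 1·1 = 1 ≡ 1 (mod 2)
Result: x + x^2

f · g = x + x^2


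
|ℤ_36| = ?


ℤ_n has n elements.

|ℤ_36| = 36


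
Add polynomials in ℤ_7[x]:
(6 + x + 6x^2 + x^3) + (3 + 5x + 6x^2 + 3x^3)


Add coefficients mod 7:
x^0: 6 + 3 = 2 (mod 7)
x^1: 1 + 5 = 6 (mod 7)
x^2: 6 + 6 = 5 (mod 7)
x^3: 1 + 3 = 4 (mod 7)
Result: 2 + 6x + 5x^2 + 4x^3

f + g = 2 + 6x + 5x^2 + 4x^3


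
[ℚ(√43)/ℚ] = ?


√43 has minimal polynomial x² - 43 (irreducible over ℚ since 43 is squarefree)

[ℚ(√43)/ℚ] = 2


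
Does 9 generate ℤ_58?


g generates ℤ_n iff gcd(g, n) = 1
gcd(9, 58) = 1
Since gcd = 1, 9 is a generator.

Yes, 9 generates ℤ_58


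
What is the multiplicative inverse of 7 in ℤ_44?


Use the extended Euclidean algorithm to write 1 = 7·s + 44·t; then s mod 44 is the inverse.
Euclidean algorithm:
  7 = 0·44 + 7
  44 = 6·7 + 2
  7 = 3·2 + 1
  2 = 2·1 + 0
gcd(7,44) = 1
Back-substitution gives: 7·(19) + 44·(-3) = 1
So 7⁻¹ ≡ 19 ≡ 19 (mod 44)
Check: 7 × 19 = 133 ≡ 1 (mod 44) ✓

7⁻¹ ≡ 19 (mod 44)


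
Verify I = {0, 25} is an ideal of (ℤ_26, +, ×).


Check ideal conditions for I = {0, 25} in ℤ_26:
(1) I is an additive subgroup? No
(2) For r ∈ ℤ_26 and a ∈ I: r·a ∈ I? No  [counterexample: r=2, a=25, r·a mod 26 = 24 ∉ I]

No, I is not an ideal of ℤ_26


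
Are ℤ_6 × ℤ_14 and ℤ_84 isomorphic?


Comparing ℤ_6 × ℤ_14 and ℤ_84:
gcd(6,14) = 2 ≠ 1. Max element order in ℤ_6×ℤ_14 is lcm(6,14) = 42 < 84, so it has no element of order 84

No, ℤ_6 × ℤ_14 ≇ ℤ_84


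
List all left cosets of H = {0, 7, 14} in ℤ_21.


H = {0, 7, 14}, |H| = 3
Number of cosets = |G|/|H| = 21/3 = 7
0 + H = {0, 7, 14}
1 + H = {1, 8, 15}
2 + H = {2, 9, 16}
3 + H = {3, 10, 17}
4 + H = {4, 11, 18}
5 + H = {5, 12, 19}
6 + H = {6, 13, 20}

Cosets: 0+H={0,7,14}; 1+H={1,8,15}; 2+H={2,9,16}; 3+H={3,10,17}; 4+H={4,11,18}; 5+H={5,12,19}; 6+H={6,13,20}


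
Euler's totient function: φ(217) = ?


Factor n: 217 = 7 × 31
φ(n) = n · ∏(1 - 1/p) over distinct primes p | n
φ(217) = 217 · (1 - 1/7) · (1 - 1/31) = 180

φ(217) = 180


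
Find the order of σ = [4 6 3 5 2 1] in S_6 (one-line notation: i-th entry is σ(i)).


Cycle decomposition: (1 4 5 2 6)
Cycle lengths: 5
Order = lcm(5) = 5

ord(σ) = 5


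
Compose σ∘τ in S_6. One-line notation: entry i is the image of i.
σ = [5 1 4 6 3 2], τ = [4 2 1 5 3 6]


σ∘τ: apply τ first, then σ
1 →τ 4 →σ 6
2 →τ 2 →σ 1
3 →τ 1 →σ 5
4 →τ 5 →σ 3
5 →τ 3 →σ 4
6 →τ 6 →σ 2

σ∘τ = [6 1 5 3 4 2]


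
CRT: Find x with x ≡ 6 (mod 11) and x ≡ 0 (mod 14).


m₁ = 11, m₂ = 14, gcd = 1, so CRT applies. M = m₁·m₂ = 154
Let M₁ = M/m₁ = 14, M₂ = M/m₂ = 11
Find y₁ ≡ M₁⁻¹ (mod m₁): 14⁻¹ ≡ 4 (mod 11)
Find y₂ ≡ M₂⁻¹ (mod m₂): 11⁻¹ ≡ 9 (mod 14)
x = a₁·M₁·y₁ + a₂·M₂·y₂ = 6·14·4 + 0·11·9 = 336
Reduce mod 154: x ≡ 28
Check: 28 mod 11 = 6 ✓, 28 mod 14 = 0 ✓

x ≡ 28 (mod 154)


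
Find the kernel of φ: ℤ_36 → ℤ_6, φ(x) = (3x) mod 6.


Kernel = preimage of identity
ker(φ) = {x ∈ ℤ_36 : 3x ≡ 0 (mod 6)}. Since 6 | 36, φ is well-defined. The kernel is the cyclic subgroup ⟨2⟩ of ℤ_36 (order 18), i.e. {0, 2, 4, 6, 8, 10, 12, 14, 16, 18, 20, 22, 24, 26, 28, 30, 32, 34}

ker(φ) = {0, 2, 4, 6, 8, 10, 12, 14, 16, 18, 20, 22, 24, 26, 28, 30, 32, 34}


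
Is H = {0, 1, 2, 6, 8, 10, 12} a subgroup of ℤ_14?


Subgroup test for H = {0, 1, 2, 6, 8, 10, 12} in (ℤ_14, +):
(1) 0 ∈ H? Yes
(2) Closure: for all a,b ∈ H, (a+b) mod 14 ∈ H? No  [counterexample: 1 + 2 = 3 ∉ H]
(3) Inverses: for all a ∈ H, -a mod 14 ∈ H? No

No, H is not a subgroup of ℤ_14


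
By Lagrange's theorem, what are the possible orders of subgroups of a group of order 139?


Lagrange's theorem: |H| divides |G|
|G| = 139
Divisors of 139: 1, 139

Possible subgroup orders: {1, 139}


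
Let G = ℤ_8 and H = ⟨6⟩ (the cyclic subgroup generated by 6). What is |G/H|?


|⟨6⟩| = n / gcd(6, 8) = 8 / 2 = 4
H is normal (ℤ_8 is abelian).
|G/H| = |G| / |H| = 8 / 4 = 2

|G/H| = 2


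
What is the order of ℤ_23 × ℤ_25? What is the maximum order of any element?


|ℤ_23 × ℤ_25| = 23 × 25 = 575
Max element order = lcm(23,25) = 575
Cyclic? Yes (gcd=1)

|ℤ_23×ℤ_25| = 575, max element order = 575


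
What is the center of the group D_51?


Z(G) = {g ∈ G | gx = xg for all x ∈ G}
For odd n, Z(D_n) = {e}: no nontrivial rotation commutes with all reflections

Z(D_51) = {e}


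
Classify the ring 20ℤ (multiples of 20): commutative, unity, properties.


20ℤ is a commutative ring under +,× but has no multiplicative identity (1 ∉ 20ℤ); it has no zero divisors, but without unity it is not an integral domain
Commutative: Yes
Integral domain: No
Has unity: No

20ℤ (multiples of 20): Commutative=Yes, Unity=No


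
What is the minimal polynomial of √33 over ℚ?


√33 satisfies x² - 33 = 0, irreducible over ℚ since 33 is squarefree

Minimal polynomial: x² - 33


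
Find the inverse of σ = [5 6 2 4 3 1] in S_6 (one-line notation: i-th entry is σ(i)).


To find σ⁻¹, swap domain and range:
σ(1) = 5 → σ⁻¹(5) = 1
σ(2) = 6 → σ⁻¹(6) = 2
σ(3) = 2 → σ⁻¹(2) = 3
σ(4) = 4 → σ⁻¹(4) = 4
σ(5) = 3 → σ⁻¹(3) = 5
σ(6) = 1 → σ⁻¹(1) = 6

σ⁻¹ = [6 3 5 4 1 2]


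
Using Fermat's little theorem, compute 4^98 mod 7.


Fermat's little theorem: if p is prime and gcd(a,p)=1, then a^(p-1) ≡ 1 (mod p)
p = 7 is prime, gcd(4,7) = 1
Reduce exponent: 98 mod 6 = 2
So 4^98 ≡ 4^2 (mod 7)
4^2 mod 7 = 2

4^98 ≡ 2 (mod 7)


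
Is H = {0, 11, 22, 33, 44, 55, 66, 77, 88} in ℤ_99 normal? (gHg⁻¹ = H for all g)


H = {0, 11, 22, 33, 44, 55, 66, 77, 88} in ℤ_99
ℤ_99 is abelian; every subgroup of an abelian group is normal

Yes, normal subgroup


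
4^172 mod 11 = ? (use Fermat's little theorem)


Fermat's little theorem: if p is prime and gcd(a,p)=1, then a^(p-1) ≡ 1 (mod p)
p = 11 is prime, gcd(4,11) = 1
Reduce exponent: 172 mod 10 = 2
So 4^172 ≡ 4^2 (mod 11)
4^2 mod 11 = 5

4^172 ≡ 5 (mod 11)


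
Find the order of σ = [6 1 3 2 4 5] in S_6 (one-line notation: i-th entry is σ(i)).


Cycle decomposition: (1 6 5 4 2)
Cycle lengths: 5
Order = lcm(5) = 5

ord(σ) = 5


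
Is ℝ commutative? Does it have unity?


ℝ is a field: commutative, has unity, every nonzero element is a unit (hence an integral domain)
Commutative: Yes
Integral domain: Yes
Has unity: Yes

ℝ: Commutative=Yes, Unity=Yes


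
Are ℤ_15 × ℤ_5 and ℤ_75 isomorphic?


Comparing ℤ_15 × ℤ_5 and ℤ_75:
gcd(15,5) = 5 ≠ 1. Max element order in ℤ_15×ℤ_5 is lcm(15,5) = 15 < 75, so it has no element of order 75

No, ℤ_15 × ℤ_5 ≇ ℤ_75


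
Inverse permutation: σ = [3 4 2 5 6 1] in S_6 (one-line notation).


To find σ⁻¹, swap domain and range:
σ(1) = 3 → σ⁻¹(3) = 1
σ(2) = 4 → σ⁻¹(4) = 2
σ(3) = 2 → σ⁻¹(2) = 3
σ(4) = 5 → σ⁻¹(5) = 4
σ(5) = 6 → σ⁻¹(6) = 5
σ(6) = 1 → σ⁻¹(1) = 6

σ⁻¹ = [6 3 1 2 4 5]


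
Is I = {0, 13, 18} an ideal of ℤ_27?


Check ideal conditions for I = {0, 13, 18} in ℤ_27:
(1) I is an additive subgroup? No
(2) For r ∈ ℤ_27 and a ∈ I: r·a ∈ I? No  [counterexample: r=2, a=13, r·a mod 27 = 26 ∉ I]

No, I is not an ideal of ℤ_27


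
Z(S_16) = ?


Z(G) = {g ∈ G | gx = xg for all x ∈ G}
S_n is non-abelian for n ≥ 3; Z(S_16) is trivial

Z(S_16) = {e}


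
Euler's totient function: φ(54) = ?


Factor n: 54 = 2 × 3^3
φ(n) = n · ∏(1 - 1/p) over distinct primes p | n
φ(54) = 54 · (1 - 1/2) · (1 - 1/3) = 18

φ(54) = 18


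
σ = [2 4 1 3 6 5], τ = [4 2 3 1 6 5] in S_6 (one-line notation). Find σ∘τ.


σ∘τ: apply τ first, then σ
1 →τ 4 →σ 3
2 →τ 2 →σ 4
3 →τ 3 →σ 1
4 →τ 1 →σ 2
5 →τ 6 →σ 5
6 →τ 5 →σ 6

σ∘τ = [3 4 1 2 5 6]


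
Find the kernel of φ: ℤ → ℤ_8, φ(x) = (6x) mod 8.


Kernel = preimage of identity
ker(φ) = {x ∈ ℤ : 6x ≡ 0 (mod 8)}. gcd(6,8) = 2, so 6x ≡ 0 (mod 8) ⟺ x ≡ 0 (mod 8/2 = 4). Hence ker(φ) = 4ℤ

ker(φ) = 4ℤ


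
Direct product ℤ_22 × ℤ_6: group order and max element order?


|ℤ_22 × ℤ_6| = 22 × 6 = 132
Max element order = lcm(22,6) = 66
Cyclic? No (gcd=2)

|ℤ_22×ℤ_6| = 132, max element order = 66


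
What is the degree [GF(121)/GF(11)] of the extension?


GF(121) = GF(11^2), so the extension degree is 2

[GF(121)/GF(11)] = 2


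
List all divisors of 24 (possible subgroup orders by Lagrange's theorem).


Lagrange's theorem: |H| divides |G|
|G| = 24
Divisors of 24: 1, 2, 3, 4, 6, 8, 12, 24

Possible subgroup orders: {1, 2, 3, 4, 6, 8, 12, 24}


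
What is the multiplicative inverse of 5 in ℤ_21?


Use the extended Euclidean algorithm to write 1 = 5·s + 21·t; then s mod 21 is the inverse.
Euclidean algorithm:
  5 = 0·21 + 5
  21 = 4·5 + 1
  5 = 5·1 + 0
gcd(5,21) = 1
Back-substitution gives: 5·(-4) + 21·(1) = 1
So 5⁻¹ ≡ -4 ≡ 17 (mod 21)
Check: 5 × 17 = 85 ≡ 1 (mod 21) ✓

5⁻¹ ≡ 17 (mod 21)


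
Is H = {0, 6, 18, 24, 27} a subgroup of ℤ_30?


Subgroup test for H = {0, 6, 18, 24, 27} in (ℤ_30, +):
(1) 0 ∈ H? Yes
(2) Closure: for all a,b ∈ H, (a+b) mod 30 ∈ H? No  [counterexample: 6 + 6 = 12 ∉ H]
(3) Inverses: for all a ∈ H, -a mod 30 ∈ H? No

No, H is not a subgroup of ℤ_30


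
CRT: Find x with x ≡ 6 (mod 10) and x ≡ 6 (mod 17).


m₁ = 10, m₂ = 17, gcd = 1, so CRT applies. M = m₁·m₂ = 170
Let M₁ = M/m₁ = 17, M₂ = M/m₂ = 10
Find y₁ ≡ M₁⁻¹ (mod m₁): 17⁻¹ ≡ 3 (mod 10)
Find y₂ ≡ M₂⁻¹ (mod m₂): 10⁻¹ ≡ 12 (mod 17)
x = a₁·M₁·y₁ + a₂·M₂·y₂ = 6·17·3 + 6·10·12 = 1026
Reduce mod 170: x ≡ 6
Check: 6 mod 10 = 6 ✓, 6 mod 17 = 6 ✓

x ≡ 6 (mod 170)


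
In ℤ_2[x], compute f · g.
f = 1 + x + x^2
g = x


Expand and collect like terms; reduce coefficients mod 2:
x^0: 1·0 = 0 ≡ 0 (mod 2)
x^1: 1·1 + 1·0 = 1 ≡ 1 (mod 2)
x^2: 1·1 + 1·0 = 1 ≡ 1 (mod 2)
x^3: 1·1 = 1 ≡ 1 (mod 2)
Result: x + x^2 + x^3

f · g = x + x^2 + x^3


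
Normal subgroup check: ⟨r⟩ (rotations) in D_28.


H = ⟨r⟩ (rotations) in D_28
The rotation subgroup ⟨r⟩ has index 2 in D_28, so it is normal

Yes, normal subgroup


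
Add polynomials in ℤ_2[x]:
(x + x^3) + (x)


Add coefficients mod 2:
x^0: 0 + 0 = 0 (mod 2)
x^1: 1 + 1 = 0 (mod 2)
x^2: 0 + 0 = 0 (mod 2)
x^3: 1 + 0 = 1 (mod 2)
Result: x^3

f + g = x^3


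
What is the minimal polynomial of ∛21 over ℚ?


∛21 satisfies x³ - 21 = 0, irreducible over ℚ (no rational root; 21 is not a perfect cube)

Minimal polynomial: x³ - 21


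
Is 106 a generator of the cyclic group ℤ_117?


g generates ℤ_n iff gcd(g, n) = 1
gcd(106, 117) = 1
Since gcd = 1, 106 is a generator.

Yes, 106 generates ℤ_117


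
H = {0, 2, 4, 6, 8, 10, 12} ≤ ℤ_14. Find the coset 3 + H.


3 + H = {3 + h (mod 14) : h ∈ H}
3+0=3, 3+2=5, 3+4=7, 3+6=9, 3+8=11, 3+10=13, 3+12=1
3 + H = {1, 3, 5, 7, 9, 11, 13} = 1 + H

3 + H = {1, 3, 5, 7, 9, 11, 13}


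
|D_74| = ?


|D_n| = 2n (n rotations and n reflections)
|D_74| = 2×74 = 148

|D_74| = 148


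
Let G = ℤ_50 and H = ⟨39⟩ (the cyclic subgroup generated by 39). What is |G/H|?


|⟨39⟩| = n / gcd(39, 50) = 50 / 1 = 50
H is normal (ℤ_50 is abelian).
|G/H| = |G| / |H| = 50 / 50 = 1

|G/H| = 1


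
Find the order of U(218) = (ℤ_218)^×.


U(n) is the group of units mod n; |U(n)| = φ(n)
|U(218)| = φ(218) = 108

|U(218) = (ℤ_218)^×| = 108


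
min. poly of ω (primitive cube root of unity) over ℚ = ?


ω satisfies x² + x + 1 = 0 (the cyclotomic polynomial Φ₃)

Minimal polynomial: x² + x + 1


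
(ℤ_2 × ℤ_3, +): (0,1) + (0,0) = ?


Operation: componentwise addition mod (2, 3)
(0,1) + (0,0) = ((a₁+b₁) mod 2, (a₂+b₂) mod 3) with a = (0,1), b = (0,0)

(0,1) + (0,0) = (0,1)


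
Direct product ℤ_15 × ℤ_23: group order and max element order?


|ℤ_15 × ℤ_23| = 15 × 23 = 345
Max element order = lcm(15,23) = 345
Cyclic? Yes (gcd=1)

|ℤ_15×ℤ_23| = 345, max element order = 345


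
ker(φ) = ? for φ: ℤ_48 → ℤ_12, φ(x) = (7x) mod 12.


Kernel = preimage of identity
ker(φ) = {x ∈ ℤ_48 : 7x ≡ 0 (mod 12)}. Since 12 | 48, φ is well-defined. The kernel is the cyclic subgroup ⟨12⟩ of ℤ_48 (order 4), i.e. {0, 12, 24, 36}

ker(φ) = {0, 12, 24, 36}


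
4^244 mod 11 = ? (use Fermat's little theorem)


Fermat's little theorem: if p is prime and gcd(a,p)=1, then a^(p-1) ≡ 1 (mod p)
p = 11 is prime, gcd(4,11) = 1
Reduce exponent: 244 mod 10 = 4
So 4^244 ≡ 4^4 (mod 11)
4^4 mod 11 = 3

4^244 ≡ 3 (mod 11)


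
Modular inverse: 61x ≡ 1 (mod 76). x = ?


Use the extended Euclidean algorithm to write 1 = 61·s + 76·t; then s mod 76 is the inverse.
Euclidean algorithm:
  61 = 0·76 + 61
  76 = 1·61 + 15
  61 = 4·15 + 1
  15 = 15·1 + 0
gcd(61,76) = 1
Back-substitution gives: 61·(5) + 76·(-4) = 1
So 61⁻¹ ≡ 5 ≡ 5 (mod 76)
Check: 61 × 5 = 305 ≡ 1 (mod 76) ✓

61⁻¹ ≡ 5 (mod 76)


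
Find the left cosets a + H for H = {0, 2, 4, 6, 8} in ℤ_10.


H = {0, 2, 4, 6, 8}, |H| = 5
Number of cosets = |G|/|H| = 10/5 = 2
0 + H = {0, 2, 4, 6, 8}
1 + H = {1, 3, 5, 7, 9}

Cosets: 0+H={0,2,4,6,8}; 1+H={1,3,5,7,9}


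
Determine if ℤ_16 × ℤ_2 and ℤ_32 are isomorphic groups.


Comparing ℤ_16 × ℤ_2 and ℤ_32:
gcd(16,2) = 2 ≠ 1. Max element order in ℤ_16×ℤ_2 is lcm(16,2) = 16 < 32, so it has no element of order 32

No, ℤ_16 × ℤ_2 ≇ ℤ_32


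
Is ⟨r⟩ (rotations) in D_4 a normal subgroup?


H = ⟨r⟩ (rotations) in D_4
The rotation subgroup ⟨r⟩ has index 2 in D_4, so it is normal

Yes, normal subgroup


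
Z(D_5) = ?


Z(G) = {g ∈ G | gx = xg for all x ∈ G}
For odd n, Z(D_n) = {e}: no nontrivial rotation commutes with all reflections

Z(D_5) = {e}
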